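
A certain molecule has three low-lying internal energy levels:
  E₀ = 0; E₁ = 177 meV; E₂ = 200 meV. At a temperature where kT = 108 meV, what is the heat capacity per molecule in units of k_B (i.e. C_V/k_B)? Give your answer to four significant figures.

Eᵢ/kT = 0, 1.63889, 1.85185.
Z = Σ e^(−Eᵢ/kT) = e^(−0) + e^(−1.63889) + e^(−1.85185) = 1.00000 + 0.194195 + 0.156947 = 1.35114.
⟨E⟩ = 48.6714 meV, ⟨E²⟩ = 9149.17 meV².
C_V/k_B = (⟨E²⟩ − ⟨E⟩²)/(kT)² = (9149.17 − 2368.91)/11664.0 = 0.5813.

0.5813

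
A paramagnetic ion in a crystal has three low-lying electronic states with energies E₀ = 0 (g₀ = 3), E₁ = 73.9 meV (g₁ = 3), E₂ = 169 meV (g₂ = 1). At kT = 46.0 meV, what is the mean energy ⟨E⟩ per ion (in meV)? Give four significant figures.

Eᵢ/kT = 0, 1.60652, 3.67391.
Z = Σ gᵢe^(−Eᵢ/kT) = 3·e^(−0) + 3·e^(−1.60652) + 1·e^(−3.67391) = 3.00000 + 0.601753 + 0.0253771 = 3.62713.
⟨E⟩ = Σ Eᵢ gᵢe^(−Eᵢ/kT) / Z = (0·3.00000 + 73.9·0.601753 + 169·0.0253771) / 3.62713 = 13.44 meV.

13.44 meV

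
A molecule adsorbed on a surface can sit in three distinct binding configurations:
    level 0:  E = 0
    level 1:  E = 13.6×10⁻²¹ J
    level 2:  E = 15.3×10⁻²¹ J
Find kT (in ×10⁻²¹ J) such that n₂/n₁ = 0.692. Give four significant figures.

4.617 ×10⁻²¹ J

n₂/n₁ = exp[−(E₂−E₁)/kT] = 0.692.
⇒ (E₂−E₁)/kT = ln(1/0.692) = ln(1.44509) = 0.368172.
kT = 1.7 ×10⁻²¹ J / 0.368172 = 4.617 ×10⁻²¹ J.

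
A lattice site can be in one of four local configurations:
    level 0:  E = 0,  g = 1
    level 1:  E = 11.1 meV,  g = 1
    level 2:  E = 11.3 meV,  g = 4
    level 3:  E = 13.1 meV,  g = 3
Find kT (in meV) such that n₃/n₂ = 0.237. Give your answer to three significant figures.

1.56 meV

n₃/n₂ = (g₃/g₂) exp[−(E₃−E₂)/kT] = 0.237.
⇒ (E₃−E₂)/kT = ln((3/4)/0.237) = ln(3.1646) = 1.1520.
kT = 1.8 meV / 1.1520 = 1.56 meV.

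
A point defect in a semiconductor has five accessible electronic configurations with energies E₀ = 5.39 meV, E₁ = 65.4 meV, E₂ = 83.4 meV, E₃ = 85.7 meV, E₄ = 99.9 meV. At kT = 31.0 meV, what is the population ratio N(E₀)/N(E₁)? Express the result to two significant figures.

n₀/n₁ = exp[−(E₀−E₁)/kT] = exp(−(-60.01 meV)/(31.0 meV)) = exp(1.936) = 6.9.

6.9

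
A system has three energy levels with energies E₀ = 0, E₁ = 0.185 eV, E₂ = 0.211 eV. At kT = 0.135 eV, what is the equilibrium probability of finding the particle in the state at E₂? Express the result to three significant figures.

0.143

Eᵢ/kT = 0, 1.3704, 1.5630.
Z = Σ e^(−Eᵢ/kT) = e^(−0) + e^(−1.3704) + e^(−1.5630) = 1.0000 + 0.25401 + 0.20951 = 1.4635.
P₂ = e^(−E₂/kT) / Z = 0.20951/1.4635 = 0.143.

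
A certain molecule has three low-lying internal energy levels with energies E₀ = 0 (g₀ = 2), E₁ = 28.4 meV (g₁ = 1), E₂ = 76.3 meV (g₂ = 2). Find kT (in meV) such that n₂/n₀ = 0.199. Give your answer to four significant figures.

47.26 meV

n₂/n₀ = (g₂/g₀) exp[−(E₂−E₀)/kT] = 0.199.
⇒ (E₂−E₀)/kT = ln((2/2)/0.199) = ln(5.02513) = 1.61445.
kT = 76.3 meV / 1.61445 = 47.26 meV.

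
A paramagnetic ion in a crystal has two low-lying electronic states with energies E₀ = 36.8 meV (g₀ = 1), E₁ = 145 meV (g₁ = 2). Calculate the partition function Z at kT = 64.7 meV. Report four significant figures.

Z = 0.7789

Eᵢ/kT = 0.568779, 2.24111.
Z = Σ gᵢe^(−Eᵢ/kT) = 1·e^(−0.568779) + 2·e^(−2.24111) = 0.566216 + 0.212681 = 0.778897.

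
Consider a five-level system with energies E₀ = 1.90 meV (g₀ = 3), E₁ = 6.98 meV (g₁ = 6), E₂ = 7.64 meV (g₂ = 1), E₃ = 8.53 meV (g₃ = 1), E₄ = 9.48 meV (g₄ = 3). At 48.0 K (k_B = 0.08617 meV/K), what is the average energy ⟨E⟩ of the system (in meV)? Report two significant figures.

k_BT = 0.08617 × 48.0 K = 4.136 meV.
Eᵢ/kT = 0.4594, 1.688, 1.847, 2.062, 2.292.
Z = Σ gᵢe^(−Eᵢ/kT) = 3·e^(−0.4594) + 6·e^(−1.688) + 1·e^(−1.847) + 1·e^(−2.062) + 3·e^(−2.292) = 1.895 + 1.109 + 0.1577 + 0.1272 + 0.3032 = 3.592.
⟨E⟩ = Σ Eᵢ gᵢe^(−Eᵢ/kT) / Z = (1.90·1.895 + 6.98·1.109 + 7.64·0.1577 + 8.53·0.1272 + 9.48·0.3032) / 3.592 = 4.6 meV.

4.6 meV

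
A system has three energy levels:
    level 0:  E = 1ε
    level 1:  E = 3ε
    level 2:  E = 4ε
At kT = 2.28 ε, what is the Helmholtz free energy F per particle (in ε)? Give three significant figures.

Eᵢ/kT = 0.43860, 1.3158, 1.7544.
Z = Σ e^(−Eᵢ/kT) = e^(−0.43860) + e^(−1.3158) + e^(−1.7544) = 0.64494 + 0.26826 + 0.17301 = 1.0862.
F = −kT ln Z = −2.28 × ln(1.0862) = −2.28 × 0.082685 = -0.189 ε.

-0.189 ε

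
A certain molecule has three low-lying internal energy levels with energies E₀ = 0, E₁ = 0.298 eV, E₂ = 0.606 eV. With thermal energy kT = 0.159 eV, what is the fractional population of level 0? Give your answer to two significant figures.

Eᵢ/kT = 0, 1.874, 3.811.
Z = Σ e^(−Eᵢ/kT) = e^(−0) + e^(−1.874) + e^(−3.811) = 1.000 + 0.1535 + 0.02213 = 1.176.
P₀ = e^(−E₀/kT) / Z = 1.000/1.176 = 0.85.

0.85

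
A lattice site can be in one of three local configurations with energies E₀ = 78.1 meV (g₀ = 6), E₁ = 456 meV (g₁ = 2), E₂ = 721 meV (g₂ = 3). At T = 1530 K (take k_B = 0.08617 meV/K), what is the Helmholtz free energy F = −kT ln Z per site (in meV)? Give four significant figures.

-161.1 meV

k_BT = 0.08617 × 1530 K = 131.840 meV.
Eᵢ/kT = 0.592385, 3.45874, 5.46875.
Z = Σ gᵢe^(−Eᵢ/kT) = 6·e^(−0.592385) + 2·e^(−3.45874) + 3·e^(−5.46875) = 3.31804 + 0.0629388 + 0.0126495 = 3.39363.
F = −kT ln Z = −131.840 × ln(3.39363) = −131.840 × 1.22190 = -161.1 meV.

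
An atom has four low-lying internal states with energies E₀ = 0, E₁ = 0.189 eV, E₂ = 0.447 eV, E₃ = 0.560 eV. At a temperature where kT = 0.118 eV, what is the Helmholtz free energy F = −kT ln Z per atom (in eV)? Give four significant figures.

-0.02470 eV

Eᵢ/kT = 0, 1.60169, 3.78814, 4.74576.
Z = Σ e^(−Eᵢ/kT) = e^(−0) + e^(−1.60169) + e^(−3.78814) + e^(−4.74576) = 1.00000 + 0.201556 + 0.0226377 + 0.00868846 = 1.23288.
F = −kT ln Z = −0.118 × ln(1.23288) = −0.118 × 0.209353 = -0.02470 eV.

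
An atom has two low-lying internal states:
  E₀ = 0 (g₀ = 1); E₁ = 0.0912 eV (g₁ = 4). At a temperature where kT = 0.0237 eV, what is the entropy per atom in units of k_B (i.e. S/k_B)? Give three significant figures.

Eᵢ/kT = 0, 3.8481.
Z = Σ gᵢe^(−Eᵢ/kT) = 1·e^(−0) + 4·e^(−3.8481) = 1.0000 + 0.085281 = 1.0853.
⟨E⟩ = Σ EᵢPᵢ = 0.0071663 eV.
S/k_B = ln Z + ⟨E⟩/kT = ln(1.0853) + 0.0071663/0.0237 = 0.081856 + 0.30238 = 0.384.

0.384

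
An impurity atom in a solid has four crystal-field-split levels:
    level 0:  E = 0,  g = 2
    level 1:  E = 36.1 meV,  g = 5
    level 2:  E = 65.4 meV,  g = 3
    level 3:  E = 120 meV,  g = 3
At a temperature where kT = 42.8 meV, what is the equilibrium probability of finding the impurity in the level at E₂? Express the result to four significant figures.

0.1306

Eᵢ/kT = 0, 0.843458, 1.52804, 2.80374.
Z = Σ gᵢe^(−Eᵢ/kT) = 2·e^(−0) + 5·e^(−0.843458) + 3·e^(−1.52804) + 3·e^(−2.80374) = 2.00000 + 2.15110 + 0.650881 + 0.181749 = 4.98373.
P₂ = g₂ e^(−E₂/kT) / Z = 0.650881/4.98373 = 0.1306.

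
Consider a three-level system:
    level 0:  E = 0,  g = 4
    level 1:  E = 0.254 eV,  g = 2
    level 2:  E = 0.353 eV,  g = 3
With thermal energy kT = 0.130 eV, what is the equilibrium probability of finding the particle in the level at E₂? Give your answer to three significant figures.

0.0443

Eᵢ/kT = 0, 1.9538, 2.7154.
Z = Σ gᵢe^(−Eᵢ/kT) = 4·e^(−0) + 2·e^(−1.9538) + 3·e^(−2.7154) = 4.0000 + 0.28347 + 0.19854 = 4.4820.
P₂ = g₂ e^(−E₂/kT) / Z = 0.19854/4.4820 = 0.0443.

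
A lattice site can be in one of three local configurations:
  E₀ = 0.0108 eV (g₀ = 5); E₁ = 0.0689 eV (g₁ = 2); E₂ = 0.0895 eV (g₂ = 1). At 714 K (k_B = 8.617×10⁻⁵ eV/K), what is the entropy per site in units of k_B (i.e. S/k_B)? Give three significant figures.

k_BT = 8.617×10⁻⁵ × 714 K = 0.061525 eV.
Eᵢ/kT = 0.17554, 1.1199, 1.4547.
Z = Σ gᵢe^(−Eᵢ/kT) = 5·e^(−0.17554) + 2·e^(−1.1199) + 1·e^(−1.4547) = 4.1950 + 0.65262 + 0.23347 = 5.0811.
⟨E⟩ = Σ EᵢPᵢ = 0.021879 eV.
S/k_B = ln Z + ⟨E⟩/kT = ln(5.0811) + 0.021879/0.061525 = 1.6255 + 0.35561 = 1.98.

1.98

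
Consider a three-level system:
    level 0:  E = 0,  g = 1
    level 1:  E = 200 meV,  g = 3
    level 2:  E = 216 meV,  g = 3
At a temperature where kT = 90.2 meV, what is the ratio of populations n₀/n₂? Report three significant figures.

n₀/n₂ = (g₀/g₂) exp[−(E₀−E₂)/kT] = (1/3) × exp(−(-216 meV)/(90.2 meV)) = (1/3) × exp(2.3947) = 3.65.

3.65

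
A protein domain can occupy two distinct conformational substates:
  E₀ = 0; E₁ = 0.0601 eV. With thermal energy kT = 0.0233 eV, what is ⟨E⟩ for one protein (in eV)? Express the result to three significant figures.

Eᵢ/kT = 0, 2.5794.
Z = Σ e^(−Eᵢ/kT) = e^(−0) + e^(−2.5794) = 1.0000 + 0.075819 = 1.0758.
⟨E⟩ = Σ Eᵢ e^(−Eᵢ/kT) / Z = (0·1.0000 + 0.0601·0.075819) / 1.0758 = 0.00424 eV.

0.00424 eV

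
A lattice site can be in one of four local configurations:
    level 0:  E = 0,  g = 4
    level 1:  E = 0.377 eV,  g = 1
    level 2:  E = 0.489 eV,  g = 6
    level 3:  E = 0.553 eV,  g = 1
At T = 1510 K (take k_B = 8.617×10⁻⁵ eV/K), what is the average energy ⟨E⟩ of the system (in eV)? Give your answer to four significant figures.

k_BT = 8.617×10⁻⁵ × 1510 K = 0.130117 eV.
Eᵢ/kT = 0, 2.89739, 3.75816, 4.25002.
Z = Σ gᵢe^(−Eᵢ/kT) = 4·e^(−0) + 1·e^(−2.89739) + 6·e^(−3.75816) + 1·e^(−4.25002) = 4.00000 + 0.0551670 + 0.139960 + 0.0142639 = 4.20939.
⟨E⟩ = Σ Eᵢ gᵢe^(−Eᵢ/kT) / Z = (0·4.00000 + 0.377·0.0551670 + 0.489·0.139960 + 0.553·0.0142639) / 4.20939 = 0.02307 eV.

0.02307 eV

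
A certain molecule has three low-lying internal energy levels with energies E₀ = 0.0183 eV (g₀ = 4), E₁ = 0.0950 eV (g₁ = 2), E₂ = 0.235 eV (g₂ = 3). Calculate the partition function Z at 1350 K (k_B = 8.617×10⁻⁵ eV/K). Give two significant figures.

Z = 4.7

k_BT = 8.617×10⁻⁵ × 1350 K = 0.1163 eV.
Eᵢ/kT = 0.1574, 0.8169, 2.021.
Z = Σ gᵢe^(−Eᵢ/kT) = 4·e^(−0.1574) + 2·e^(−0.8169) + 3·e^(−2.021) = 3.417 + 0.8836 + 0.3976 = 4.698.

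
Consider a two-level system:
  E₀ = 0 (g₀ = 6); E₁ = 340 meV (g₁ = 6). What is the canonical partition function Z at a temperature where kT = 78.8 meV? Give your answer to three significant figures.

Eᵢ/kT = 0, 4.3147.
Z = Σ gᵢe^(−Eᵢ/kT) = 6·e^(−0) + 6·e^(−4.3147) = 6.0000 + 0.080223 = 6.0802.

Z = 6.08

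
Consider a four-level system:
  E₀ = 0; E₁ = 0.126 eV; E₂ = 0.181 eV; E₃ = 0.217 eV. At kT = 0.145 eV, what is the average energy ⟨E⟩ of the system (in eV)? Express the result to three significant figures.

Eᵢ/kT = 0, 0.86897, 1.2483, 1.4966.
Z = Σ e^(−Eᵢ/kT) = e^(−0) + e^(−0.86897) + e^(−1.2483) + e^(−1.4966) = 1.0000 + 0.41938 + 0.28699 + 0.22389 = 1.9303.
⟨E⟩ = Σ Eᵢ e^(−Eᵢ/kT) / Z = (0·1.0000 + 0.126·0.41938 + 0.181·0.28699 + 0.217·0.22389) / 1.9303 = 0.0795 eV.

0.0795 eV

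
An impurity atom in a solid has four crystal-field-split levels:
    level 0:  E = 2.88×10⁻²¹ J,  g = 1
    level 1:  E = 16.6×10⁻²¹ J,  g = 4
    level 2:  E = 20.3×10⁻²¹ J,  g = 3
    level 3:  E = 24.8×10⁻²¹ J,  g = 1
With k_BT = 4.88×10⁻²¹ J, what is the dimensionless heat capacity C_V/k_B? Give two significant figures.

Eᵢ/kT = 0.5902, 3.402, 4.160, 5.082.
Z = Σ gᵢe^(−Eᵢ/kT) = 1·e^(−0.5902) + 4·e^(−3.402) + 3·e^(−4.160) + 1·e^(−5.082) = 0.5542 + 0.1332 + 0.04682 + 0.006207 = 0.7404.
⟨E⟩ = 6.634, ⟨E²⟩ = 87.00.
C_V/k_B = (⟨E²⟩ − ⟨E⟩²)/(kT)² = (87.00 − 44.01)/23.81 = 1.8.

1.8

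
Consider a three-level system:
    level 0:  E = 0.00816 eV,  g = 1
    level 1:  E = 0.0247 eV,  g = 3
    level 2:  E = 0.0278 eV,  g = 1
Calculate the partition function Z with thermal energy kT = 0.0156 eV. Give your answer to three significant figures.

Z = 1.38

Eᵢ/kT = 0.52308, 1.5833, 1.7821.
Z = Σ gᵢe^(−Eᵢ/kT) = 1·e^(−0.52308) + 3·e^(−1.5833) + 1·e^(−1.7821) = 0.59269 + 0.61589 + 0.16828 = 1.3769.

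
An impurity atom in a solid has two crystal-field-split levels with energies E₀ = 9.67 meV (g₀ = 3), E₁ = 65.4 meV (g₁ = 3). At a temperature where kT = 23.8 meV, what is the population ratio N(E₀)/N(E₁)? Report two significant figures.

10

n₀/n₁ = (g₀/g₁) exp[−(E₀−E₁)/kT] = (3/3) × exp(−(-55.73 meV)/(23.8 meV)) = (3/3) × exp(2.342) = 10.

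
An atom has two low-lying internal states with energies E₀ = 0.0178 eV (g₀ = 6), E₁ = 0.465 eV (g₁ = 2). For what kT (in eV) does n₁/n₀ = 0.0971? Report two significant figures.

0.36 eV

n₁/n₀ = (g₁/g₀) exp[−(E₁−E₀)/kT] = 0.0971.
⇒ (E₁−E₀)/kT = ln((2/6)/0.0971) = ln(3.433) = 1.233.
kT = 0.4472 eV / 1.233 = 0.36 eV.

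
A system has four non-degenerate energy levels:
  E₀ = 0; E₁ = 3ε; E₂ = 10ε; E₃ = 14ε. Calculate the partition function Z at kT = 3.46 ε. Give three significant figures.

Z = 1.49

Eᵢ/kT = 0, 0.86705, 2.8902, 4.0462.
Z = Σ e^(−Eᵢ/kT) = e^(−0) + e^(−0.86705) + e^(−2.8902) + e^(−4.0462) = 1.0000 + 0.42019 + 0.055565 + 0.017489 = 1.4932.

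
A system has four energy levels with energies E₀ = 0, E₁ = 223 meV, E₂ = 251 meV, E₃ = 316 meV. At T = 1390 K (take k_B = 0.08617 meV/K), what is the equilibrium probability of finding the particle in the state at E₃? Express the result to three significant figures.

0.0530

k_BT = 0.08617 × 1390 K = 119.78 meV.
Eᵢ/kT = 0, 1.8617, 2.0955, 2.6382.
Z = Σ e^(−Eᵢ/kT) = e^(−0) + e^(−1.8617) + e^(−2.0955) + e^(−2.6382) = 1.0000 + 0.15541 + 0.12301 + 0.071490 = 1.3499.
P₃ = e^(−E₃/kT) / Z = 0.071490/1.3499 = 0.0530.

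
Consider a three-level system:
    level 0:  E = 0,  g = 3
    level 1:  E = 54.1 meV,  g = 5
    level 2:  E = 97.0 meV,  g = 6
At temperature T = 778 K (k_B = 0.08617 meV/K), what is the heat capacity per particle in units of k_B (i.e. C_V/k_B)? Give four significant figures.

0.3289

k_BT = 0.08617 × 778 K = 67.0403 meV.
Eᵢ/kT = 0, 0.806977, 1.44689.
Z = Σ gᵢe^(−Eᵢ/kT) = 3·e^(−0) + 5·e^(−0.806977) + 6·e^(−1.44689) = 3.00000 + 2.23102 + 1.41181 = 6.64283.
⟨E⟩ = 38.7852 meV, ⟨E²⟩ = 2982.69 meV².
C_V/k_B = (⟨E²⟩ − ⟨E⟩²)/(kT)² = (2982.69 − 1504.29)/4494.40 = 0.3289.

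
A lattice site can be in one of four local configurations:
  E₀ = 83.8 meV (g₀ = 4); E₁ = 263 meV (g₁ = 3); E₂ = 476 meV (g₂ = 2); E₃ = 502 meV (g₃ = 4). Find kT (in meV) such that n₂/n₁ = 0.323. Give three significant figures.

294 meV

n₂/n₁ = (g₂/g₁) exp[−(E₂−E₁)/kT] = 0.323.
⇒ (E₂−E₁)/kT = ln((2/3)/0.323) = ln(2.0640) = 0.72465.
kT = 213 meV / 0.72465 = 294 meV.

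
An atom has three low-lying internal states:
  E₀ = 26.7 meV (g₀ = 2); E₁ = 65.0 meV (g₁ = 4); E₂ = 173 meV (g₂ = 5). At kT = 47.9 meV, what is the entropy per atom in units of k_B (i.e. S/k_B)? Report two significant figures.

1.9

Eᵢ/kT = 0.5574, 1.357, 3.612.
Z = Σ gᵢe^(−Eᵢ/kT) = 2·e^(−0.5574) + 4·e^(−1.357) + 5·e^(−3.612) = 1.145 + 1.030 + 0.1350 = 2.310.
⟨E⟩ = Σ EᵢPᵢ = 52.33 meV.
S/k_B = ln Z + ⟨E⟩/kT = ln(2.310) + 52.33/47.9 = 0.8372 + 1.092 = 1.9.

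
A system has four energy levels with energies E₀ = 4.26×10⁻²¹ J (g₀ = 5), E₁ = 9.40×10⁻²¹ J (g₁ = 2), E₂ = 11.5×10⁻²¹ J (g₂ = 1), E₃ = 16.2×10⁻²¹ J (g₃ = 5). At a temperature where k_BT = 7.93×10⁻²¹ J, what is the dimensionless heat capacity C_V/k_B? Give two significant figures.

Eᵢ/kT = 0.5372, 1.185, 1.450, 2.043.
Z = Σ gᵢe^(−Eᵢ/kT) = 5·e^(−0.5372) + 2·e^(−1.185) + 1·e^(−1.450) + 5·e^(−2.043) = 2.922 + 0.6115 + 0.2346 + 0.6482 = 4.416.
⟨E⟩ = 7.109, ⟨E²⟩ = 69.79.
C_V/k_B = (⟨E²⟩ − ⟨E⟩²)/(kT)² = (69.79 − 50.54)/62.88 = 0.31.

0.31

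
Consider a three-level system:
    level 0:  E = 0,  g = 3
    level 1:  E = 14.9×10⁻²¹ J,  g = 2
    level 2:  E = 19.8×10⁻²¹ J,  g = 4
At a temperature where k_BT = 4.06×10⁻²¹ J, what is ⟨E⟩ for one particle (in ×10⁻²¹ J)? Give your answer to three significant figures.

Eᵢ/kT = 0, 3.6700, 4.8768.
Z = Σ gᵢe^(−Eᵢ/kT) = 3·e^(−0) + 2·e^(−3.6700) + 4·e^(−4.8768) = 3.0000 + 0.050953 + 0.030485 = 3.0814.
⟨E⟩ = Σ Eᵢ gᵢe^(−Eᵢ/kT) / Z = (0·3.0000 + 14.9·0.050953 + 19.8·0.030485) / 3.0814 = 0.442 ×10⁻²¹ J.

0.442 ×10⁻²¹ J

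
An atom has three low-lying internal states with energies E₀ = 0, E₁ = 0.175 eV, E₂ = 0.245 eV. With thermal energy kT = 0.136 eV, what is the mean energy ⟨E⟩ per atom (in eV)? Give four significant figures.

Eᵢ/kT = 0, 1.28676, 1.80147.
Z = Σ e^(−Eᵢ/kT) = e^(−0) + e^(−1.28676) + e^(−1.80147) = 1.00000 + 0.276164 + 0.165056 = 1.44122.
⟨E⟩ = Σ Eᵢ e^(−Eᵢ/kT) / Z = (0·1.00000 + 0.175·0.276164 + 0.245·0.165056) / 1.44122 = 0.06159 eV.

0.06159 eV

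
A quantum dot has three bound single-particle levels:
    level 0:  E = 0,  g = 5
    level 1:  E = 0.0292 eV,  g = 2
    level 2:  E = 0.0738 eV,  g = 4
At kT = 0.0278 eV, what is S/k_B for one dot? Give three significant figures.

Eᵢ/kT = 0, 1.0504, 2.6547.
Z = Σ gᵢe^(−Eᵢ/kT) = 5·e^(−0) + 2·e^(−1.0504) + 4·e^(−2.6547) = 5.0000 + 0.69960 + 0.28128 = 5.9809.
⟨E⟩ = Σ EᵢPᵢ = 0.0068864 eV.
S/k_B = ln Z + ⟨E⟩/kT = ln(5.9809) + 0.0068864/0.0278 = 1.7886 + 0.24771 = 2.04.

2.04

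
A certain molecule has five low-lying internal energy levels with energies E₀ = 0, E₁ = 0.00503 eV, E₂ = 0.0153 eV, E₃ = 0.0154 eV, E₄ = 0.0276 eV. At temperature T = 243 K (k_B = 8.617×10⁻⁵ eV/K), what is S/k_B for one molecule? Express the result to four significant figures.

1.517

k_BT = 8.617×10⁻⁵ × 243 K = 0.0209393 eV.
Eᵢ/kT = 0, 0.240218, 0.730683, 0.735459, 1.31810.
Z = Σ e^(−Eᵢ/kT) = e^(−0) + e^(−0.240218) + e^(−0.730683) + e^(−0.735459) + e^(−1.31810) = 1.00000 + 0.786456 + 0.481580 + 0.479285 + 0.267643 = 3.01496.
⟨E⟩ = Σ EᵢPᵢ = 0.00865417 eV.
S/k_B = ln Z + ⟨E⟩/kT = ln(3.01496) + 0.00865417/0.0209393 = 1.10359 + 0.413298 = 1.517.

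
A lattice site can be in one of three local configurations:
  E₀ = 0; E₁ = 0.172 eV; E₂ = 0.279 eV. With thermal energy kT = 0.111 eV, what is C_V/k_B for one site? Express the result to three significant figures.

0.620

Eᵢ/kT = 0, 1.5495, 2.5135.
Z = Σ e^(−Eᵢ/kT) = e^(−0) + e^(−1.5495) + e^(−2.5135) = 1.0000 + 0.21235 + 0.080984 = 1.2933.
⟨E⟩ = 0.045712 eV, ⟨E²⟩ = 0.0097317 eV².
C_V/k_B = (⟨E²⟩ − ⟨E⟩²)/(kT)² = (0.0097317 − 0.0020896)/0.012321 = 0.620.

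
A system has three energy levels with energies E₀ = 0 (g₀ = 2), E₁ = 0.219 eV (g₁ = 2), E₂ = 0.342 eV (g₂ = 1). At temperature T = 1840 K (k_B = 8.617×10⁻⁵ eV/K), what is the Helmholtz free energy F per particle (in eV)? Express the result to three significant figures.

-0.153 eV

k_BT = 8.617×10⁻⁵ × 1840 K = 0.15855 eV.
Eᵢ/kT = 0, 1.3813, 2.1570.
Z = Σ gᵢe^(−Eᵢ/kT) = 2·e^(−0) + 2·e^(−1.3813) + 1·e^(−2.1570) = 2.0000 + 0.50250 + 0.11567 = 2.6182.
F = −kT ln Z = −0.15855 × ln(2.6182) = −0.15855 × 0.96249 = -0.153 eV.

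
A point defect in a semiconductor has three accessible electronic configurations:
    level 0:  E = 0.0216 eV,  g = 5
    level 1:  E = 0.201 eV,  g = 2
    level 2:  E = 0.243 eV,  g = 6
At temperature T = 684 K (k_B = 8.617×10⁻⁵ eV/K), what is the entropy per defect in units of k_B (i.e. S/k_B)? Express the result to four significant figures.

k_BT = 8.617×10⁻⁵ × 684 K = 0.0589403 eV.
Eᵢ/kT = 0.366473, 3.41023, 4.12282.
Z = Σ gᵢe^(−Eᵢ/kT) = 5·e^(−0.366473) + 2·e^(−3.41023) + 6·e^(−4.12282) = 3.46587 + 0.0660672 + 0.0971926 = 3.62913.
⟨E⟩ = Σ EᵢPᵢ = 0.0307953 eV.
S/k_B = ln Z + ⟨E⟩/kT = ln(3.62913) + 0.0307953/0.0589403 = 1.28899 + 0.522483 = 1.811.

1.811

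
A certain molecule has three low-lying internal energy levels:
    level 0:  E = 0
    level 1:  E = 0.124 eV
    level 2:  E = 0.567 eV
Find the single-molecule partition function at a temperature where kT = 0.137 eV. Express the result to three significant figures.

Eᵢ/kT = 0, 0.90511, 4.1387.
Z = Σ e^(−Eᵢ/kT) = e^(−0) + e^(−0.90511) + e^(−4.1387) = 1.0000 + 0.40450 + 0.015944 = 1.4204.

Z = 1.42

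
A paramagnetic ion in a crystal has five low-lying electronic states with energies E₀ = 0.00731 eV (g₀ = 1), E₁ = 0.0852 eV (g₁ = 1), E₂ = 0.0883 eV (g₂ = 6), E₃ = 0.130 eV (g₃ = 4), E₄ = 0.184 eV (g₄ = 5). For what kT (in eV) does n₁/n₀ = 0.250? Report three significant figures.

0.0562 eV

n₁/n₀ = (g₁/g₀) exp[−(E₁−E₀)/kT] = 0.250.
⇒ (E₁−E₀)/kT = ln((1/1)/0.250) = ln(4.0000) = 1.3863.
kT = 0.07789 eV / 1.3863 = 0.0562 eV.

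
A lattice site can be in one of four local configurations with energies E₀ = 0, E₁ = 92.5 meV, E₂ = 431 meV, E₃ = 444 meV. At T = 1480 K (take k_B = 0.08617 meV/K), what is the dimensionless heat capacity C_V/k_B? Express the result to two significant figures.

0.52

k_BT = 0.08617 × 1480 K = 127.5 meV.
Eᵢ/kT = 0, 0.7255, 3.380, 3.482.
Z = Σ e^(−Eᵢ/kT) = e^(−0) + e^(−0.7255) + e^(−3.380) + e^(−3.482) = 1.000 + 0.4841 + 0.03405 + 0.03075 = 1.549.
⟨E⟩ = 47.20 meV, ⟨E²⟩ = 10670 meV².
C_V/k_B = (⟨E²⟩ − ⟨E⟩²)/(kT)² = (10670 − 2228)/16260 = 0.52.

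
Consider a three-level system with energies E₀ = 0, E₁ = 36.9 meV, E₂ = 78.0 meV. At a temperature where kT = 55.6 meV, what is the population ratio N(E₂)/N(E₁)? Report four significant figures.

n₂/n₁ = exp[−(E₂−E₁)/kT] = exp(−(41.1 meV)/(55.6 meV)) = exp(-0.739209) = 0.4775.

0.4775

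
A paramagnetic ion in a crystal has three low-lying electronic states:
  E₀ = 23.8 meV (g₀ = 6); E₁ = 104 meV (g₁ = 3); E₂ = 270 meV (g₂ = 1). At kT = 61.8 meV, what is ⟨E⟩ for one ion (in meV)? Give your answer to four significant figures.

Eᵢ/kT = 0.385113, 1.68285, 4.36893.
Z = Σ gᵢe^(−Eᵢ/kT) = 6·e^(−0.385113) + 3·e^(−1.68285) + 1·e^(−4.36893) = 4.08224 + 0.557531 + 0.0126648 = 4.65244.
⟨E⟩ = Σ Eᵢ gᵢe^(−Eᵢ/kT) / Z = (23.8·4.08224 + 104·0.557531 + 270·0.0126648) / 4.65244 = 34.08 meV.

34.08 meV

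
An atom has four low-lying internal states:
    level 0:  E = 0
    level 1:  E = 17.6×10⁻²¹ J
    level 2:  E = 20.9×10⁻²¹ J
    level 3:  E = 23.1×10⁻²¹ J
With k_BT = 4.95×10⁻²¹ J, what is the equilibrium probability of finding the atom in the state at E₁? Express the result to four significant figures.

Eᵢ/kT = 0, 3.55556, 4.22222, 4.66667.
Z = Σ e^(−Eᵢ/kT) = e^(−0) + e^(−3.55556) + e^(−4.22222) + e^(−4.66667) = 1.00000 + 0.0285654 + 0.0146660 + 0.00940353 = 1.05263.
P₁ = e^(−E₁/kT) / Z = 0.0285654/1.05263 = 0.02714.

0.02714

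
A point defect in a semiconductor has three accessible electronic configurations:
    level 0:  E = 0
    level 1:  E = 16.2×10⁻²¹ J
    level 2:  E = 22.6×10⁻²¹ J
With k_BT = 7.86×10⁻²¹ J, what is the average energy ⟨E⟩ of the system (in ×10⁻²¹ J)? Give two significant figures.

2.8 ×10⁻²¹ J

Eᵢ/kT = 0, 2.061, 2.875.
Z = Σ e^(−Eᵢ/kT) = e^(−0) + e^(−2.061) + e^(−2.875) = 1.000 + 0.1273 + 0.05642 = 1.184.
⟨E⟩ = Σ Eᵢ e^(−Eᵢ/kT) / Z = (0·1.000 + 16.2·0.1273 + 22.6·0.05642) / 1.184 = 2.8 ×10⁻²¹ J.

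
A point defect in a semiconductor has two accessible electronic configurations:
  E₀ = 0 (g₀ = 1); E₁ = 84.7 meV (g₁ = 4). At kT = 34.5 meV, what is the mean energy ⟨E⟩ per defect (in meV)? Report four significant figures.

21.65 meV

Eᵢ/kT = 0, 2.45507.
Z = Σ gᵢe^(−Eᵢ/kT) = 1·e^(−0) + 4·e^(−2.45507) = 1.00000 + 0.343429 = 1.34343.
⟨E⟩ = Σ Eᵢ gᵢe^(−Eᵢ/kT) / Z = (0·1.00000 + 84.7·0.343429) / 1.34343 = 21.65 meV.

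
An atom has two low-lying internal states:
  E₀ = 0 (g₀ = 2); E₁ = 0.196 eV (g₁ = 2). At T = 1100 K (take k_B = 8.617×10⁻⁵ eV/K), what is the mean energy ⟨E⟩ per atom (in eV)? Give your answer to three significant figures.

0.0220 eV

k_BT = 8.617×10⁻⁵ × 1100 K = 0.094787 eV.
Eᵢ/kT = 0, 2.0678.
Z = Σ gᵢe^(−Eᵢ/kT) = 2·e^(−0) + 2·e^(−2.0678) = 2.0000 + 0.25293 = 2.2529.
⟨E⟩ = Σ Eᵢ gᵢe^(−Eᵢ/kT) / Z = (0·2.0000 + 0.196·0.25293) / 2.2529 = 0.0220 eV.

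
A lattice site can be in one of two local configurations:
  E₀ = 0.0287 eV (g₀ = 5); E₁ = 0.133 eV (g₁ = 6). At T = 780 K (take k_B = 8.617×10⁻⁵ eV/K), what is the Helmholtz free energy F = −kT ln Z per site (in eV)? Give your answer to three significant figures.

-0.0947 eV

k_BT = 8.617×10⁻⁵ × 780 K = 0.067213 eV.
Eᵢ/kT = 0.42700, 1.9788.
Z = Σ gᵢe^(−Eᵢ/kT) = 5·e^(−0.42700) + 6·e^(−1.9788) = 3.2623 + 0.82941 = 4.0917.
F = −kT ln Z = −0.067213 × ln(4.0917) = −0.067213 × 1.4090 = -0.0947 eV.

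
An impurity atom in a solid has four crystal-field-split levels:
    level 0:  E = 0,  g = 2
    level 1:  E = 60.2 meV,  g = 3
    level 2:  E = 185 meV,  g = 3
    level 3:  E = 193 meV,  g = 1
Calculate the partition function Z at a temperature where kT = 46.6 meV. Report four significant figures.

Eᵢ/kT = 0, 1.29185, 3.96996, 4.14163.
Z = Σ gᵢe^(−Eᵢ/kT) = 2·e^(−0) + 3·e^(−1.29185) + 3·e^(−3.96996) + 1·e^(−4.14163) = 2.00000 + 0.824286 + 0.0566226 + 0.0158969 = 2.89681.

Z = 2.897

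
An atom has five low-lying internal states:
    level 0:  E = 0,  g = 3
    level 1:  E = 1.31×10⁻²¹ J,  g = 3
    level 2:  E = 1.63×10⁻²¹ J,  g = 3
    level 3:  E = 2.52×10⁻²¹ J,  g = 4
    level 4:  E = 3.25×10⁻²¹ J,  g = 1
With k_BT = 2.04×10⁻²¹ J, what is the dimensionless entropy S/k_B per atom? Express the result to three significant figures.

2.52

Eᵢ/kT = 0, 0.64216, 0.79902, 1.2353, 1.5931.
Z = Σ gᵢe^(−Eᵢ/kT) = 3·e^(−0) + 3·e^(−0.64216) + 3·e^(−0.79902) + 4·e^(−1.2353) + 1·e^(−1.5931) = 3.0000 + 1.5785 + 1.3493 + 1.1630 + 0.20329 = 7.2941.
⟨E⟩ = Σ EᵢPᵢ = 1.0774 ×10⁻²¹ J.
S/k_B = ln Z + ⟨E⟩/kT = ln(7.2941) + 1.0774/2.04 = 1.9871 + 0.52814 = 2.52.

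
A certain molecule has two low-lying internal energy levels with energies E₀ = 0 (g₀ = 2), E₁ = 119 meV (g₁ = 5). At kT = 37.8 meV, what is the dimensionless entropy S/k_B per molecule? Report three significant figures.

1.10

Eᵢ/kT = 0, 3.1481.
Z = Σ gᵢe^(−Eᵢ/kT) = 2·e^(−0) + 5·e^(−3.1481) = 2.0000 + 0.21467 = 2.2147.
⟨E⟩ = Σ EᵢPᵢ = 11.535 meV.
S/k_B = ln Z + ⟨E⟩/kT = ln(2.2147) + 11.535/37.8 = 0.79512 + 0.30516 = 1.10.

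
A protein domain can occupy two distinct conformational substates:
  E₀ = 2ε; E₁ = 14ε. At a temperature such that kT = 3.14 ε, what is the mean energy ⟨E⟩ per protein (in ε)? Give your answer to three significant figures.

2.26 ε

Eᵢ/kT = 0.63694, 4.4586.
Z = Σ e^(−Eᵢ/kT) = e^(−0.63694) + e^(−4.4586) = 0.52891 + 0.011579 = 0.54049.
⟨E⟩ = Σ Eᵢ e^(−Eᵢ/kT) / Z = (2·0.52891 + 14·0.011579) / 0.54049 = 2.26 ε.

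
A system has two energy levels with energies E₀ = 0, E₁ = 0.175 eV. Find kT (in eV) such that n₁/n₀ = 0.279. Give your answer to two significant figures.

0.14 eV

n₁/n₀ = exp[−(E₁−E₀)/kT] = 0.279.
⇒ (E₁−E₀)/kT = ln(1/0.279) = ln(3.584) = 1.276.
kT = 0.175 eV / 1.276 = 0.14 eV.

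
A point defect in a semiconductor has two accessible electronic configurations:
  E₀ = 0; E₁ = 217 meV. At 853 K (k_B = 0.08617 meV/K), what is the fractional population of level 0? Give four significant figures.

0.9504

k_BT = 0.08617 × 853 K = 73.5030 meV.
Eᵢ/kT = 0, 2.95226.
Z = Σ e^(−Eᵢ/kT) = e^(−0) + e^(−2.95226) = 1.00000 + 0.0522216 = 1.05222.
P₀ = e^(−E₀/kT) / Z = 1.00000/1.05222 = 0.9504.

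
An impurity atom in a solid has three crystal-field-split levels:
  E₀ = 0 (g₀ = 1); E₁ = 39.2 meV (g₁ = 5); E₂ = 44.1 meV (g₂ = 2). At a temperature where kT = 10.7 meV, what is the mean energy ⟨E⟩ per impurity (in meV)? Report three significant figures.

Eᵢ/kT = 0, 3.6636, 4.1215.
Z = Σ gᵢe^(−Eᵢ/kT) = 1·e^(−0) + 5·e^(−3.6636) + 2·e^(−4.1215) = 1.0000 + 0.12820 + 0.032440 = 1.1606.
⟨E⟩ = Σ Eᵢ gᵢe^(−Eᵢ/kT) / Z = (0·1.0000 + 39.2·0.12820 + 44.1·0.032440) / 1.1606 = 5.56 meV.

5.56 meV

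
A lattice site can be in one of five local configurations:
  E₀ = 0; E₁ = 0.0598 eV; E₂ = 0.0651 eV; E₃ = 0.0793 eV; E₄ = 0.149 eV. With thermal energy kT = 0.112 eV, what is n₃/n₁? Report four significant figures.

n₃/n₁ = exp[−(E₃−E₁)/kT] = exp(−(0.0195 eV)/(0.112 eV)) = exp(-0.174107) = 0.8402.

0.8402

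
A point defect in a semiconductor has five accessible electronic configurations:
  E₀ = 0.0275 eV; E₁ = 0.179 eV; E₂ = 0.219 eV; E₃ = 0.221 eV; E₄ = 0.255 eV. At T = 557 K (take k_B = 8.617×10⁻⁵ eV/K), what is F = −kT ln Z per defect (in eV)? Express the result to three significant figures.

k_BT = 8.617×10⁻⁵ × 557 K = 0.047997 eV.
Eᵢ/kT = 0.57295, 3.7294, 4.5628, 4.6045, 5.3128.
Z = Σ e^(−Eᵢ/kT) = e^(−0.57295) + e^(−3.7294) + e^(−4.5628) + e^(−4.6045) + e^(−5.3128) = 0.56386 + 0.024007 + 0.010433 + 0.010007 + 0.0049281 = 0.61324.
F = −kT ln Z = −0.047997 × ln(0.61324) = −0.047997 × -0.48900 = 0.0235 eV.

0.0235 eV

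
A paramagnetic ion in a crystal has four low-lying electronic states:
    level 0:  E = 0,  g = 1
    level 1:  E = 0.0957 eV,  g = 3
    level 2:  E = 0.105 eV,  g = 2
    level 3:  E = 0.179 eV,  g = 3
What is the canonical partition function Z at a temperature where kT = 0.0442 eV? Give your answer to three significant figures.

Z = 1.58

Eᵢ/kT = 0, 2.1652, 2.3756, 4.0498.
Z = Σ gᵢe^(−Eᵢ/kT) = 1·e^(−0) + 3·e^(−2.1652) + 2·e^(−2.3756) + 3·e^(−4.0498) = 1.0000 + 0.34418 + 0.18592 + 0.052278 = 1.5824.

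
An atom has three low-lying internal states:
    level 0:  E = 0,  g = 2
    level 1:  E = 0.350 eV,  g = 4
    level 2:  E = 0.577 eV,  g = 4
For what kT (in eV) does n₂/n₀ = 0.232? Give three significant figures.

0.268 eV

n₂/n₀ = (g₂/g₀) exp[−(E₂−E₀)/kT] = 0.232.
⇒ (E₂−E₀)/kT = ln((4/2)/0.232) = ln(8.6207) = 2.1542.
kT = 0.577 eV / 2.1542 = 0.268 eV.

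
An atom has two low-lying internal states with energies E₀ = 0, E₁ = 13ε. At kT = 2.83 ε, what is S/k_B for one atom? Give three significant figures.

Eᵢ/kT = 0, 4.5936.
Z = Σ e^(−Eᵢ/kT) = e^(−0) + e^(−4.5936) = 1.0000 + 0.010116 = 1.0101.
⟨E⟩ = Σ EᵢPᵢ = 0.13019 ε.
S/k_B = ln Z + ⟨E⟩/kT = ln(1.0101) + 0.13019/2.83 = 0.010049 + 0.046004 = 0.0561.

0.0561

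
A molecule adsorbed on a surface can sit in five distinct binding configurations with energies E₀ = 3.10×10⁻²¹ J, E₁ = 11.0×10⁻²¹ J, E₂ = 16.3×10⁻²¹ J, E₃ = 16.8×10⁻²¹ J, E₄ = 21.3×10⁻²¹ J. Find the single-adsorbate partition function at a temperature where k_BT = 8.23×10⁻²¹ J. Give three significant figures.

Z = 1.29

Eᵢ/kT = 0.37667, 1.3366, 1.9806, 2.0413, 2.5881.
Z = Σ e^(−Eᵢ/kT) = e^(−0.37667) + e^(−1.3366) + e^(−1.9806) + e^(−2.0413) + e^(−2.5881) = 0.68614 + 0.26274 + 0.13799 + 0.12986 + 0.075163 = 1.2919.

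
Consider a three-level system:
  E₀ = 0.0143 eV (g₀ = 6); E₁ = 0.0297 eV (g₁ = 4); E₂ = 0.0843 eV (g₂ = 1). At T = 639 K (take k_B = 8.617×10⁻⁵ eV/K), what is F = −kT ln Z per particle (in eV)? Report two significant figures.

k_BT = 8.617×10⁻⁵ × 639 K = 0.05506 eV.
Eᵢ/kT = 0.2597, 0.5394, 1.531.
Z = Σ gᵢe^(−Eᵢ/kT) = 6·e^(−0.2597) + 4·e^(−0.5394) + 1·e^(−1.531) = 4.628 + 2.332 + 0.2163 = 7.176.
F = −kT ln Z = −0.05506 × ln(7.176) = −0.05506 × 1.971 = -0.11 eV.

-0.11 eV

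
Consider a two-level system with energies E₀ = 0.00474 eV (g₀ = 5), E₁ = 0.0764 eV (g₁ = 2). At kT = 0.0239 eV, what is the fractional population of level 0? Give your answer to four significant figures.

0.9804

Eᵢ/kT = 0.198326, 3.19665.
Z = Σ gᵢe^(−Eᵢ/kT) = 5·e^(−0.198326) + 2·e^(−3.19665) = 4.10051 + 0.0817980 = 4.18231.
P₀ = g₀ e^(−E₀/kT) / Z = 4.10051/4.18231 = 0.9804.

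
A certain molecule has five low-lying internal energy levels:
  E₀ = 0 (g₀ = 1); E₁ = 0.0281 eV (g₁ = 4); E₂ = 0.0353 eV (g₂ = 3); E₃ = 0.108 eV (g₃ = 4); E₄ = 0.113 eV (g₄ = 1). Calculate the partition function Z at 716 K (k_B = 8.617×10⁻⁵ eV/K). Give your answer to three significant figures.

Z = 6.08

k_BT = 8.617×10⁻⁵ × 716 K = 0.061698 eV.
Eᵢ/kT = 0, 0.45544, 0.57214, 1.7505, 1.8315.
Z = Σ gᵢe^(−Eᵢ/kT) = 1·e^(−0) + 4·e^(−0.45544) + 3·e^(−0.57214) + 4·e^(−1.7505) + 1·e^(−1.8315) = 1.0000 + 2.5367 + 1.6929 + 0.69475 + 0.16017 = 6.0845.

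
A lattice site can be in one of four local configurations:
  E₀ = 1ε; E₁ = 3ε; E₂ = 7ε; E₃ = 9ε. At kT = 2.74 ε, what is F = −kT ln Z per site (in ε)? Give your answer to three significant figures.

-0.369 ε

Eᵢ/kT = 0.36496, 1.0949, 2.5547, 3.2847.
Z = Σ e^(−Eᵢ/kT) = e^(−0.36496) + e^(−1.0949) + e^(−2.5547) + e^(−3.2847) = 0.69422 + 0.33457 + 0.077716 + 0.037452 = 1.1440.
F = −kT ln Z = −2.74 × ln(1.1440) = −2.74 × 0.13453 = -0.369 ε.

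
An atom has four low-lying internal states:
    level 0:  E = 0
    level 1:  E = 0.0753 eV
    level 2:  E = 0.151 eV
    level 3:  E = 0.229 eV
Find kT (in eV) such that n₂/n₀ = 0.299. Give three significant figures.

0.125 eV

n₂/n₀ = exp[−(E₂−E₀)/kT] = 0.299.
⇒ (E₂−E₀)/kT = ln(1/0.299) = ln(3.3445) = 1.2073.
kT = 0.151 eV / 1.2073 = 0.125 eV.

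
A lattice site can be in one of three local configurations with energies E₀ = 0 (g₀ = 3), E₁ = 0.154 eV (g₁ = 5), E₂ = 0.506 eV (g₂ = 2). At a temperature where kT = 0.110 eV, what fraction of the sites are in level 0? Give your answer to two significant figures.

0.71

Eᵢ/kT = 0, 1.400, 4.600.
Z = Σ gᵢe^(−Eᵢ/kT) = 3·e^(−0) + 5·e^(−1.400) + 2·e^(−4.600) = 3.000 + 1.233 + 0.02010 = 4.253.
P₀ = g₀ e^(−E₀/kT) / Z = 3.000/4.253 = 0.71.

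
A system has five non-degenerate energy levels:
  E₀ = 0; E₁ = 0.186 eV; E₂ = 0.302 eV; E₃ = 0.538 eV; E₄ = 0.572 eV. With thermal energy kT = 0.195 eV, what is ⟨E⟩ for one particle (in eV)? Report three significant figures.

Eᵢ/kT = 0, 0.95385, 1.5487, 2.7590, 2.9333.
Z = Σ e^(−Eᵢ/kT) = e^(−0) + e^(−0.95385) + e^(−1.5487) + e^(−2.7590) + e^(−2.9333) = 1.0000 + 0.38525 + 0.21252 + 0.063355 + 0.053221 = 1.7143.
⟨E⟩ = Σ Eᵢ e^(−Eᵢ/kT) / Z = (0·1.0000 + 0.186·0.38525 + 0.302·0.21252 + 0.538·0.063355 + 0.572·0.053221) / 1.7143 = 0.117 eV.

0.117 eV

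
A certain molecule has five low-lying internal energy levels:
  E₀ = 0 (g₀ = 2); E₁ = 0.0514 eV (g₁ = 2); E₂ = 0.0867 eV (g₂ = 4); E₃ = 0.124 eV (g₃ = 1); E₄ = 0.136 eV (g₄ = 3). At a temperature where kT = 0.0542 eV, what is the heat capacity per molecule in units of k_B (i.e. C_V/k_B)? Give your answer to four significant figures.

Eᵢ/kT = 0, 0.948339, 1.59963, 2.28782, 2.50923.
Z = Σ gᵢe^(−Eᵢ/kT) = 2·e^(−0) + 2·e^(−0.948339) + 4·e^(−1.59963) + 1·e^(−2.28782) + 3·e^(−2.50923) = 2.00000 + 0.774768 + 0.807885 + 0.101487 + 0.243993 = 3.92813.
⟨E⟩ = 0.0396204 eV, ⟨E²⟩ = 0.00361318 eV².
C_V/k_B = (⟨E²⟩ − ⟨E⟩²)/(kT)² = (0.00361318 − 0.00156978)/0.00293764 = 0.6956.

0.6956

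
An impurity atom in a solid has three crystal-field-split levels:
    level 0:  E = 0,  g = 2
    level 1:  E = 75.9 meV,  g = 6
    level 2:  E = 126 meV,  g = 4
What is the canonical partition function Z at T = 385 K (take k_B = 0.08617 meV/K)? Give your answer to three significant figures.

k_BT = 0.08617 × 385 K = 33.175 meV.
Eᵢ/kT = 0, 2.2879, 3.7980.
Z = Σ gᵢe^(−Eᵢ/kT) = 2·e^(−0) + 6·e^(−2.2879) + 4·e^(−3.7980) = 2.0000 + 0.60888 + 0.089662 = 2.6985.

Z = 2.70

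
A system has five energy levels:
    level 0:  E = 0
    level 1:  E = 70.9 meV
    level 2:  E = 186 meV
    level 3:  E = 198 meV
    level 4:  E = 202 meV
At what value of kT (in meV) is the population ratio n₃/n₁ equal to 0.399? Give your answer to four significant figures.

n₃/n₁ = exp[−(E₃−E₁)/kT] = 0.399.
⇒ (E₃−E₁)/kT = ln(1/0.399) = ln(2.50627) = 0.918796.
kT = 127.1 meV / 0.918796 = 138.3 meV.

138.3 meV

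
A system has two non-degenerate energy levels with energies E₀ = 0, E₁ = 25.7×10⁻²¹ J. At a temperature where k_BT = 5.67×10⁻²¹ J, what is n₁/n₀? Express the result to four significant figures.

0.01075

n₁/n₀ = exp[−(E₁−E₀)/kT] = exp(−(25.7 ×10⁻²¹ J)/(5.67 ×10⁻²¹ J)) = exp(-4.53263) = 0.01075.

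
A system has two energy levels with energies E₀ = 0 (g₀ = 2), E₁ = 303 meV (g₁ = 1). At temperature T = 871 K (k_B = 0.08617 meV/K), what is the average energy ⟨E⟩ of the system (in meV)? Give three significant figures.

k_BT = 0.08617 × 871 K = 75.054 meV.
Eᵢ/kT = 0, 4.0371.
Z = Σ gᵢe^(−Eᵢ/kT) = 2·e^(−0) + 1·e^(−4.0371) = 2.0000 + 0.017649 = 2.0176.
⟨E⟩ = Σ Eᵢ gᵢe^(−Eᵢ/kT) / Z = (0·2.0000 + 303·0.017649) / 2.0176 = 2.65 meV.

2.65 meV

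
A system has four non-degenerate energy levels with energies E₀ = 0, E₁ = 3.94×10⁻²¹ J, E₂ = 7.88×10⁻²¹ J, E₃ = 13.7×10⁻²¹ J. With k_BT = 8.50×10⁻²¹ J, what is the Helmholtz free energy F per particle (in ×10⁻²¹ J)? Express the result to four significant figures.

Eᵢ/kT = 0, 0.463529, 0.927059, 1.61176.
Z = Σ e^(−Eᵢ/kT) = e^(−0) + e^(−0.463529) + e^(−0.927059) + e^(−1.61176) = 1.00000 + 0.629060 + 0.395716 + 0.199536 = 2.22431.
F = −kT ln Z = −8.50 × ln(2.22431) = −8.50 × 0.799447 = -6.795 ×10⁻²¹ J.

-6.795 ×10⁻²¹ J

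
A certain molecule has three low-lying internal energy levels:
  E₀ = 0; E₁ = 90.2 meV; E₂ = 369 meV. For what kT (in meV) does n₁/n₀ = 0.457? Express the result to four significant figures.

n₁/n₀ = exp[−(E₁−E₀)/kT] = 0.457.
⇒ (E₁−E₀)/kT = ln(1/0.457) = ln(2.18818) = 0.783070.
kT = 90.2 meV / 0.783070 = 115.2 meV.

115.2 meV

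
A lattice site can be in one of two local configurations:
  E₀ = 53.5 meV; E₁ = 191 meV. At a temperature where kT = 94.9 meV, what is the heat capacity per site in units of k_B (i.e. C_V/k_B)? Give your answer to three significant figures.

0.323

Eᵢ/kT = 0.56375, 2.0126.
Z = Σ e^(−Eᵢ/kT) = e^(−0.56375) + e^(−2.0126) = 0.56907 + 0.13364 = 0.70271.
⟨E⟩ = 79.649 meV, ⟨E²⟩ = 9255.8 meV².
C_V/k_B = (⟨E²⟩ − ⟨E⟩²)/(kT)² = (9255.8 − 6344.0)/9006.0 = 0.323.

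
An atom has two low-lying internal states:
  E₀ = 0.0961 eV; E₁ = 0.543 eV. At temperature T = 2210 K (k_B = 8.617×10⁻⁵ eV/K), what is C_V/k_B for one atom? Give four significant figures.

k_BT = 8.617×10⁻⁵ × 2210 K = 0.190436 eV.
Eᵢ/kT = 0.504631, 2.85135.
Z = Σ e^(−Eᵢ/kT) = e^(−0.504631) + e^(−2.85135) = 0.603728 + 0.0577663 = 0.661494.
⟨E⟩ = 0.135126 eV, ⟨E²⟩ = 0.0341770 eV².
C_V/k_B = (⟨E²⟩ − ⟨E⟩²)/(kT)² = (0.0341770 − 0.0182590)/0.0362659 = 0.4389.

0.4389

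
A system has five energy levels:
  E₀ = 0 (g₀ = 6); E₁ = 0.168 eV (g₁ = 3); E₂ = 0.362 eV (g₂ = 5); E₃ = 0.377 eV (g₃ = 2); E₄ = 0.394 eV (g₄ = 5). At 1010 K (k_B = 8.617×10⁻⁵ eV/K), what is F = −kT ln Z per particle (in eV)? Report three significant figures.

-0.164 eV

k_BT = 8.617×10⁻⁵ × 1010 K = 0.087032 eV.
Eᵢ/kT = 0, 1.9303, 4.1594, 4.3317, 4.5271.
Z = Σ gᵢe^(−Eᵢ/kT) = 6·e^(−0) + 3·e^(−1.9303) + 5·e^(−4.1594) + 2·e^(−4.3317) + 5·e^(−4.5271) = 6.0000 + 0.43531 + 0.078085 + 0.026290 + 0.054060 = 6.5937.
F = −kT ln Z = −0.087032 × ln(6.5937) = −0.087032 × 1.8861 = -0.164 eV.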